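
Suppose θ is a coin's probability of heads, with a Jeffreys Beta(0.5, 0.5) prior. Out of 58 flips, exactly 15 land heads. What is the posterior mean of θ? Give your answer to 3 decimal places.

Posterior mean ≈ 0.263

Observing 15 successes and 43 failures updates Beta(0.5, 0.5) by adding the success and failure counts to the two shape parameters: α = 0.5+15 = 15.5, β = 0.5+43 = 43.5.
E[θ | data] = 15.5/(15.5+43.5) = 0.263.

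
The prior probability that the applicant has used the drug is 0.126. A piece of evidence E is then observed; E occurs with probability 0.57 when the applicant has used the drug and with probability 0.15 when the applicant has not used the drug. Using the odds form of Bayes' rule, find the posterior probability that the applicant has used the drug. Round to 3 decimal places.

Prior odds = 0.126/(1−0.126) = 0.14416. In log-odds, ln(0.14416) = -1.9368.
Add log likelihood ratio: ln(3.8000) = 1.3350.
Posterior log-odds = -0.60180, so posterior odds = exp(-0.60180) = 0.54783. Converting, P(H|E) = 0.54783/1.5478 = 0.354.

Posterior probability ≈ 0.354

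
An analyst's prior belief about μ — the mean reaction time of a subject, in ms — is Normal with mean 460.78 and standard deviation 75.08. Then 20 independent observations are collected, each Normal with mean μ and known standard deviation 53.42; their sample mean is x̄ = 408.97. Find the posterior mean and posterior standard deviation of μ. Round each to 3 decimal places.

Posterior mean ≈ 410.249; posterior SD ≈ 11.797

With known σ, the Normal prior is conjugate. Weight on the data is w = (n/σ²)/(n/σ² + 1/τ₀²) = 0.00700845/(0.00700845+0.00017740) = 0.97531.
Posterior mean = w·x̄ + (1−w)·μ₀ = 0.97531·408.97 + 0.024687·460.78 = 410.249. Posterior variance = 1/(0.00700845+0.00017740) = 139.162, so SD = 11.797.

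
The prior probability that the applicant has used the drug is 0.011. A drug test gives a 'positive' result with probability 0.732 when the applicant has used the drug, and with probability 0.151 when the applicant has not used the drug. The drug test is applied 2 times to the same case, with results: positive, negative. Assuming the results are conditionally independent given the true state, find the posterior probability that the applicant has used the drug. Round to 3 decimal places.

Posterior P(H) ≈ 0.017

Let H be the event that the applicant has used the drug; start with P(H) = 0.011. P('positive'|H) = 0.732, P('positive'|¬H) = 0.151.
Update on result 1 ('positive'): P(H) ← 0.732·0.0110 / (0.732·0.0110 + 0.151·0.9890) = 0.0080520/0.15739 = 0.0512.
Update on result 2 ('negative'): P(H) ← 0.268·0.0512 / (0.268·0.0512 + 0.849·0.9488) = 0.013711/0.81928 = 0.0167.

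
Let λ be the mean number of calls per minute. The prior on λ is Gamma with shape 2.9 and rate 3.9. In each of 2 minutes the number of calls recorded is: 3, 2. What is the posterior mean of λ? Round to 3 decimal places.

Total count ∑xᵢ = 5 over n = 2 minutes.
Gamma is conjugate to the Poisson likelihood: posterior is Gamma(shape = 2.9+5 = 7.9, rate = 3.9+2 = 5.9).
Posterior mean = shape/rate = 7.9/5.9 = 1.339.

Posterior mean ≈ 1.339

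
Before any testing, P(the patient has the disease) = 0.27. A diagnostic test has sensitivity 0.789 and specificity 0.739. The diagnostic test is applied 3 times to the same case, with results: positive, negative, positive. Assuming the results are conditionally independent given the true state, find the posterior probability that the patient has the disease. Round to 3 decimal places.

Let H be the event that the patient has the disease; start with P(H) = 0.27. P('positive'|H) = 0.789, P('positive'|¬H) = 0.261.
Update on result 1 ('positive'): P(H) ← 0.789·0.2700 / (0.789·0.2700 + 0.261·0.7300) = 0.21303/0.40356 = 0.5279.
Update on result 2 ('negative'): P(H) ← 0.211·0.5279 / (0.211·0.5279 + 0.739·0.4721) = 0.11138/0.46028 = 0.2420.
Update on result 3 ('positive'): P(H) ← 0.789·0.2420 / (0.789·0.2420 + 0.261·0.7580) = 0.19093/0.38877 = 0.4911.

Posterior P(H) ≈ 0.491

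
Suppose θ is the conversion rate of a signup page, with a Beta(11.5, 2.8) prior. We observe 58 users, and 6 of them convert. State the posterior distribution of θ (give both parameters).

Posterior: Beta(17.5, 54.8)

Observing 6 successes and 52 failures updates Beta(11.5, 2.8) by adding the success and failure counts to the two shape parameters: α = 11.5+6 = 17.5, β = 2.8+52 = 54.8.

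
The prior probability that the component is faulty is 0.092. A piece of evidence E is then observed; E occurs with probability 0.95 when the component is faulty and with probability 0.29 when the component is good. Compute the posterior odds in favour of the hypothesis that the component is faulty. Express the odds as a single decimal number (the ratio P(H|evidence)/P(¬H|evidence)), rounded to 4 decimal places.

Prior odds = 0.092/(1−0.092) = 0.10132. In log-odds, ln(0.10132) = -2.2895.
Add log likelihood ratio: ln(3.2759) = 1.1866.
Posterior log-odds = -1.1029, so posterior odds = exp(-1.1029) = 0.33192.

Posterior odds ≈ 0.3319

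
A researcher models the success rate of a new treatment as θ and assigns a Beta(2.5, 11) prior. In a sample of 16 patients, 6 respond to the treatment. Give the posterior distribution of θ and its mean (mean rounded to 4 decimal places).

Observing 6 successes and 10 failures updates Beta(2.5, 11) by adding the success and failure counts to the two shape parameters: α = 2.5+6 = 8.5, β = 11+10 = 21.
E[θ | data] = 8.5/(8.5+21) = 0.2881.

Posterior: Beta(8.5, 21); mean ≈ 0.2881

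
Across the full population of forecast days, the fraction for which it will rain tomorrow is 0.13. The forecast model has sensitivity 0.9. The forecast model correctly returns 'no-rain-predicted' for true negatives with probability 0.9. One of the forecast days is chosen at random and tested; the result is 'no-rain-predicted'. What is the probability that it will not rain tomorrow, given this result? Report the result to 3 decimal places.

P(¬H | E) ≈ 0.984

Write H for 'it will rain tomorrow'. Prior odds H:¬H = 0.13/0.87 = 0.14943. For the 'no-rain-predicted' outcome, the likelihood ratio is 0.1/0.9 = 0.11111.
Posterior odds = 0.14943 × 0.11111 = 0.016603, so P(H|E) = 0.016603/(1+0.016603) = 0.016. Then P(¬H|E) = 1 − 0.016 = 0.984.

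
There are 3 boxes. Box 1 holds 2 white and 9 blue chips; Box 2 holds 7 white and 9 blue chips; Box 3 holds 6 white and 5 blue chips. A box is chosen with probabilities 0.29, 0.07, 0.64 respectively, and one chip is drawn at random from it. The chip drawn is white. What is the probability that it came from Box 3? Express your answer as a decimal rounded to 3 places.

Posterior probability ≈ 0.807

P(white|Box 1) = 0.1818; P(white|Box 2) = 0.4375; P(white|Box 3) = 0.5455.
Prior × likelihood for each source: 0.29·0.1818=0.05273, 0.07·0.4375=0.03063, 0.64·0.5455=0.3491. Summing gives P(white) = 0.43244.
P(Box 3 | white) = 0.3491 / 0.43244 = 0.807.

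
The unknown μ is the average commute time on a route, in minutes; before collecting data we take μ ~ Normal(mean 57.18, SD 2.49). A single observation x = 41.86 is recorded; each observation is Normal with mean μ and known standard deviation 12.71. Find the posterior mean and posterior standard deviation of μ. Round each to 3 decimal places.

With known σ, the Normal prior is conjugate. Weight on the data is w = (n/σ²)/(n/σ² + 1/τ₀²) = 0.00619026/(0.00619026+0.161288) = 0.036962.
Posterior mean = w·x̄ + (1−w)·μ₀ = 0.036962·41.86 + 0.96304·57.18 = 56.614. Posterior variance = 1/(0.00619026+0.161288) = 5.97093, so SD = 2.444.

Posterior mean ≈ 56.614; posterior SD ≈ 2.444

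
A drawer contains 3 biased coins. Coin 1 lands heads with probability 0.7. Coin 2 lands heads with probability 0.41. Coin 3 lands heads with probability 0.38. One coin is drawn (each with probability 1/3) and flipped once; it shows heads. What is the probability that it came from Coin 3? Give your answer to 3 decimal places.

Posterior probability ≈ 0.255

P(heads|C1) = 0.7; P(heads|C2) = 0.41; P(heads|C3) = 0.38.
Prior × likelihood for each source: 0.333333·0.7=0.2333, 0.333333·0.41=0.1367, 0.333333·0.38=0.1267. Summing gives P(heads) = 0.49667.
P(Coin 3 | heads) = 0.1267 / 0.49667 = 0.255.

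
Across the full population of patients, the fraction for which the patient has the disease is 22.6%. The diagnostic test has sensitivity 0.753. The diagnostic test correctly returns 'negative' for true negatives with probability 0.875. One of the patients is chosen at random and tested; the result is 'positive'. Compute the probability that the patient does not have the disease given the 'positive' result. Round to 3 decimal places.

P(¬H | E) ≈ 0.362

Let H be the event that the patient has the disease. P(H) = 0.226, so P(¬H) = 0.774. With E the 'positive' result, P(E|H) = 0.753 and P(E|¬H) = 0.125.
P(E) = 0.753·0.226 + 0.125·0.774 = 0.17018 + 0.096750 = 0.26693.
By Bayes' theorem, P(H|E) = 0.17018 / 0.26693 = 0.638. Hence P(¬H|E) = 1 − 0.638 = 0.362.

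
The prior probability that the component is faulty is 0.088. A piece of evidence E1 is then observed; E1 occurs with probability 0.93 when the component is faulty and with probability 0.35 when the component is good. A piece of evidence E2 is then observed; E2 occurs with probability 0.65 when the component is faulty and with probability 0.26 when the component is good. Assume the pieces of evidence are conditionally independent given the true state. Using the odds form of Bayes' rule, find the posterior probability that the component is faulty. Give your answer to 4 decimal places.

Posterior probability ≈ 0.3906

Prior odds = 0.088/(1−0.088) = 0.096491. In log-odds, ln(0.096491) = -2.3383.
Add log likelihood ratios: ln(2.6571) + ln(2.5000) = 1.8935.
Posterior log-odds = -0.44476, so posterior odds = exp(-0.44476) = 0.64098. Converting, P(H|E) = 0.64098/1.6410 = 0.3906.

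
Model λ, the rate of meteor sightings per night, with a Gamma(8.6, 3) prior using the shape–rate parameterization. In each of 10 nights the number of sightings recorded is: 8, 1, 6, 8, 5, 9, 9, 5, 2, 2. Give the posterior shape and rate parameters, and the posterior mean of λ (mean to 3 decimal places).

The Poisson likelihood adds the total count to the shape and the number of exposure periods to the rate. Here ∑xᵢ = 55 and n = 10, so shape 8.6→63.6 and rate 3→13.
Posterior mean = shape/rate = 63.6/13 = 4.892.

Posterior: Gamma(shape=63.6, rate=13); mean ≈ 4.892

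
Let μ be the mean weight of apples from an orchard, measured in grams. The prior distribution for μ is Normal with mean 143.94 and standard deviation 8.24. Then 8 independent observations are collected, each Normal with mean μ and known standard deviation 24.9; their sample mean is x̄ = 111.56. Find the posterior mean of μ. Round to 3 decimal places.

Prior precision 1/τ₀² = 1/8.24² = 0.0147281; data precision n/σ² = 8/24.9² = 0.0129030.
Posterior precision = 0.0147281 + 0.0129030 = 0.0276311.
Posterior mean = (0.0147281·143.94 + 0.0129030·111.56) / 0.0276311 = 128.819.

Posterior mean ≈ 128.819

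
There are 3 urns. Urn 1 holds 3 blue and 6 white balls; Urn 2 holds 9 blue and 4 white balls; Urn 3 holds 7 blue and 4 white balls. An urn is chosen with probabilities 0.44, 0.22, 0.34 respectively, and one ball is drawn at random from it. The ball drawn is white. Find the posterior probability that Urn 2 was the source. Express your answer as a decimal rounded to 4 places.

P(white|Urn 1) = 0.6667; P(white|Urn 2) = 0.3077; P(white|Urn 3) = 0.3636.
Prior × likelihood for each source: 0.44·0.6667=0.2933, 0.22·0.3077=0.06769, 0.34·0.3636=0.1236. Summing gives P(white) = 0.48466.
P(Urn 2 | white) = 0.06769 / 0.48466 = 0.1397.

Posterior probability ≈ 0.1397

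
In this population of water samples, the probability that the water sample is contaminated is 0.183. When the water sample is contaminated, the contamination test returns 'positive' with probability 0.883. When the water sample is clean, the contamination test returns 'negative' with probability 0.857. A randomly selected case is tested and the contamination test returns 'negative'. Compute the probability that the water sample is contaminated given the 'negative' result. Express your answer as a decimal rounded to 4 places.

P(H | E) ≈ 0.0297

Let H be the event that the water sample is contaminated. P(H) = 0.183, so P(¬H) = 0.817. With E the 'negative' result, P(E|H) = 0.117 and P(E|¬H) = 0.857.
P(E) = 0.117·0.183 + 0.857·0.817 = 0.021411 + 0.70017 = 0.72158.
By Bayes' theorem, P(H|E) = 0.021411 / 0.72158 = 0.0297.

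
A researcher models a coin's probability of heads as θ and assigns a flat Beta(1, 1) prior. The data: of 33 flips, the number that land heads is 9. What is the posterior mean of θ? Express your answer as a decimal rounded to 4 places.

Observing 9 successes and 24 failures updates Beta(1, 1) by adding the success and failure counts to the two shape parameters: α = 1+9 = 10, β = 1+24 = 25.
E[θ | data] = 10/(10+25) = 0.2857.

Posterior mean ≈ 0.2857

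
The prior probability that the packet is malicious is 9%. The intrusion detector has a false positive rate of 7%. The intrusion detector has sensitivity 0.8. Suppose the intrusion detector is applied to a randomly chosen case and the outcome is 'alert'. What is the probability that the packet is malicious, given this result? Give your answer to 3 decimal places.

P(H | E) ≈ 0.531

Write H for 'the packet is malicious'. Prior odds H:¬H = 0.09/0.91 = 0.098901. For the 'alert' outcome, the likelihood ratio is 0.8/0.07 = 11.429.
Posterior odds = 0.098901 × 11.429 = 1.1303, so P(H|E) = 1.1303/(1+1.1303) = 0.531.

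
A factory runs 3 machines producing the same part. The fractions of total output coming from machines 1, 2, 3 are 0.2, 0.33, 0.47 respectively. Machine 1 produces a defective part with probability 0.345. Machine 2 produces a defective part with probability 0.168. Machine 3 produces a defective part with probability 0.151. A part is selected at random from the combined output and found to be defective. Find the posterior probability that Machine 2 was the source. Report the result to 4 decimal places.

Posterior probability ≈ 0.2837

P(defective|M1) = 0.345; P(defective|M2) = 0.168; P(defective|M3) = 0.151.
Prior × likelihood for each source: 0.2·0.345=0.06900, 0.33·0.168=0.05544, 0.47·0.151=0.07097. Summing gives P(defective) = 0.19541.
P(Machine 2 | defective) = 0.05544 / 0.19541 = 0.2837.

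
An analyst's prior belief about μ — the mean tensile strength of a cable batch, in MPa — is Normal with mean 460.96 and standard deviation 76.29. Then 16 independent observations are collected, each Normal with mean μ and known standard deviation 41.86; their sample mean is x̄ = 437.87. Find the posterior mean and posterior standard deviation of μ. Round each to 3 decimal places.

Posterior mean ≈ 438.296; posterior SD ≈ 10.368

Prior precision 1/τ₀² = 1/76.29² = 0.00017182; data precision n/σ² = 16/41.86² = 0.00913107.
Posterior precision = 0.00017182 + 0.00913107 = 0.00930288, giving posterior SD = 1/√0.00930288 = 10.368.
Posterior mean = (0.00017182·460.96 + 0.00913107·437.87) / 0.00930288 = 438.296.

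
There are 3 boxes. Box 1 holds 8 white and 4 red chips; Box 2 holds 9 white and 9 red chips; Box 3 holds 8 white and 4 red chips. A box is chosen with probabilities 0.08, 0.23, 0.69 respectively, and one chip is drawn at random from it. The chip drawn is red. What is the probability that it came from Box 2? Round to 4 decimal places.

Posterior probability ≈ 0.3094

Tabulate prior·likelihood by source: [1] prior 0.08, lik 0.3333, product 0.02667; [2] prior 0.23, lik 0.5, product 0.1150; [3] prior 0.69, lik 0.3333, product 0.2300.
Normalizing constant = 0.37167; the posterior for Box 2 is its product over the sum, 0.1150/0.37167 = 0.3094.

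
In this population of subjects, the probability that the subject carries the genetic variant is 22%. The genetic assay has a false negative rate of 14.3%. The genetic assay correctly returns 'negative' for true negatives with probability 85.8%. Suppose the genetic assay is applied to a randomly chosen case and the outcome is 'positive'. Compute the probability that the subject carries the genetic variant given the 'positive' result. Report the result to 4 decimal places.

P(H | E) ≈ 0.6299

Let H be the event that the subject carries the genetic variant. P(H) = 0.22, so P(¬H) = 0.78. With E the 'positive' result, P(E|H) = 0.857 and P(E|¬H) = 0.142.
P(E) = 0.857·0.22 + 0.142·0.78 = 0.18854 + 0.11076 = 0.29930.
By Bayes' theorem, P(H|E) = 0.18854 / 0.29930 = 0.6299.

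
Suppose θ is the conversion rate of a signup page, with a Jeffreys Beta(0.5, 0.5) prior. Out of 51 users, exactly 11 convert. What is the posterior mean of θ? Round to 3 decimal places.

Posterior mean ≈ 0.221

Observing 11 successes and 40 failures updates Beta(0.5, 0.5) by adding the success and failure counts to the two shape parameters: α = 0.5+11 = 11.5, β = 0.5+40 = 40.5.
Posterior mean = α/(α+β) = 11.5/52 = 0.221.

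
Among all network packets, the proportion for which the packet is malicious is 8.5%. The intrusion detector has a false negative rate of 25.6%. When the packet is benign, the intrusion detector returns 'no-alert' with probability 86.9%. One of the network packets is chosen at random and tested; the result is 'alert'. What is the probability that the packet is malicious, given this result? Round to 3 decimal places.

Write H for 'the packet is malicious'. Prior odds H:¬H = 0.085/0.915 = 0.092896. For the 'alert' outcome, the likelihood ratio is 0.744/0.131 = 5.6794.
Posterior odds = 0.092896 × 5.6794 = 0.52759, so P(H|E) = 0.52759/(1+0.52759) = 0.345.

P(H | E) ≈ 0.345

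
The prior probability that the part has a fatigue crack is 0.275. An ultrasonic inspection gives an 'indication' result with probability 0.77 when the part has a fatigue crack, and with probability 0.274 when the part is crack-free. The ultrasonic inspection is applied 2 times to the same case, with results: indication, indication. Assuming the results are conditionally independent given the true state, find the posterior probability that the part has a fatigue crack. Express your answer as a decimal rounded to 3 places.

With H the event that the part has a fatigue crack, the joint likelihood of the observed sequence is P(data|H) = 0.77·0.77 = 0.59290 and P(data|¬H) = 0.274·0.274 = 0.075076.
Bayes: P(H|data) = 0.275·0.59290 / (0.275·0.59290 + 0.725·0.075076) = 0.16305/0.21748 = 0.7497.

Posterior P(H) ≈ 0.750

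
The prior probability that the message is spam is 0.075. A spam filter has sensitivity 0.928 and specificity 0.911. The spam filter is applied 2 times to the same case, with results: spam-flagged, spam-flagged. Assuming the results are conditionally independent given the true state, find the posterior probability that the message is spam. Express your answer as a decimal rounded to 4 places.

Let H be the event that the message is spam; start with P(H) = 0.075. P('spam-flagged'|H) = 0.928, P('spam-flagged'|¬H) = 0.089.
Update on result 1 ('spam-flagged'): P(H) ← 0.928·0.0750 / (0.928·0.0750 + 0.089·0.9250) = 0.069600/0.15192 = 0.4581.
Update on result 2 ('spam-flagged'): P(H) ← 0.928·0.4581 / (0.928·0.4581 + 0.089·0.5419) = 0.42514/0.47336 = 0.8981.

Posterior P(H) ≈ 0.8981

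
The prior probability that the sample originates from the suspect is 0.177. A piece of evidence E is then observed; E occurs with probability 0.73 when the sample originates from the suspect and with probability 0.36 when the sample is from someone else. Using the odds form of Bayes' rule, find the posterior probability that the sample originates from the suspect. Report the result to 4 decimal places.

Prior odds = 0.177/(1−0.177) = 0.21507.
Likelihood ratio for E = 0.73/0.36 = 2.0278.
Posterior odds = prior odds × LR = 0.43611.
Posterior probability = odds/(1+odds) = 0.43611/1.4361 = 0.3037.

Posterior probability ≈ 0.3037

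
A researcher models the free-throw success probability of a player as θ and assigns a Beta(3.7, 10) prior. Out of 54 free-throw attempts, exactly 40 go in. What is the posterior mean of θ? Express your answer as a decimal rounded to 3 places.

Posterior mean ≈ 0.645

Observing 40 successes and 14 failures updates Beta(3.7, 10) by adding the success and failure counts to the two shape parameters: α = 3.7+40 = 43.7, β = 10+14 = 24.
Posterior mean = α/(α+β) = 43.7/67.7 = 0.645.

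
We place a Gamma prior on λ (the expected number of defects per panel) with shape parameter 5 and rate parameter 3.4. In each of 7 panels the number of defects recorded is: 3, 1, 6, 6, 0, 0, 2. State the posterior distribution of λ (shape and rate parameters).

Total count ∑xᵢ = 18 over n = 7 panels.
Gamma is conjugate to the Poisson likelihood: posterior is Gamma(shape = 5+18 = 23, rate = 3.4+7 = 10.4).

Posterior: Gamma(shape=23, rate=10.4)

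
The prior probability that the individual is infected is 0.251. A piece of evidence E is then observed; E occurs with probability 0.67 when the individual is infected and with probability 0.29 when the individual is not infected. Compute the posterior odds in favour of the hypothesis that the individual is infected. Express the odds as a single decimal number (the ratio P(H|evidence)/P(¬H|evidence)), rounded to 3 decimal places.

Posterior odds ≈ 0.774

Prior odds = 0.251/(1−0.251) = 0.33511. In log-odds, ln(0.33511) = -1.0933.
Add log likelihood ratio: ln(2.3103) = 0.83740.
Posterior log-odds = -0.25589, so posterior odds = exp(-0.25589) = 0.77423.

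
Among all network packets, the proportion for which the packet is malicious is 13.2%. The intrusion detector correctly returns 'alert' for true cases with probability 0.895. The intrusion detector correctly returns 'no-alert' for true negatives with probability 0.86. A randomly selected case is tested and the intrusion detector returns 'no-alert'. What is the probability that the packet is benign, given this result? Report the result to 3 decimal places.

P(¬H | E) ≈ 0.982

Let H be the event that the packet is malicious. P(H) = 0.132, so P(¬H) = 0.868. With E the 'no-alert' result, P(E|H) = 0.105 and P(E|¬H) = 0.86.
P(E) = 0.105·0.132 + 0.86·0.868 = 0.013860 + 0.74648 = 0.76034.
By Bayes' theorem, P(H|E) = 0.013860 / 0.76034 = 0.018. Hence P(¬H|E) = 1 − 0.018 = 0.982.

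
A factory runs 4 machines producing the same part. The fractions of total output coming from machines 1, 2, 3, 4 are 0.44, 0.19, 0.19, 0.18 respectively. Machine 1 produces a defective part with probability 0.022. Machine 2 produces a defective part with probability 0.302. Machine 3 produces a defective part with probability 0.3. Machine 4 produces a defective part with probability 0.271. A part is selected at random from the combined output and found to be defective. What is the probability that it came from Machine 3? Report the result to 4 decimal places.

Posterior probability ≈ 0.3298

P(defective|M1) = 0.022; P(defective|M2) = 0.302; P(defective|M3) = 0.3; P(defective|M4) = 0.271.
Prior × likelihood for each source: 0.44·0.022=0.009680, 0.19·0.302=0.05738, 0.19·0.3=0.05700, 0.18·0.271=0.04878. Summing gives P(defective) = 0.17284.
P(Machine 3 | defective) = 0.05700 / 0.17284 = 0.3298.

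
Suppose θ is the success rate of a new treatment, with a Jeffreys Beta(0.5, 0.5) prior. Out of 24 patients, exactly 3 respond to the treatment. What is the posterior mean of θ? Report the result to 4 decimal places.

The binomial likelihood is conjugate to the Beta prior: with 3 successes and 21 failures, the posterior is Beta(0.5+3, 0.5+21) = Beta(3.5, 21.5).
E[θ | data] = 3.5/(3.5+21.5) = 0.1400.

Posterior mean ≈ 0.1400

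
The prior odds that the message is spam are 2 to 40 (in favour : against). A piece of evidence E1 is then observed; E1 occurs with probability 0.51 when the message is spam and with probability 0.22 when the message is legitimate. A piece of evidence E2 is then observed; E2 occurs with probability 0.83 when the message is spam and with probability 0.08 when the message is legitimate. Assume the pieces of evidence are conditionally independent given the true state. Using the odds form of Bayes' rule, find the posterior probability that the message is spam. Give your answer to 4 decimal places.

Posterior probability ≈ 0.5460

Prior odds = 2/40 = 0.050000. In log-odds, ln(0.050000) = -2.9957.
Add log likelihood ratios: ln(2.3182) + ln(10.375) = 3.1802.
Posterior log-odds = 0.18445, so posterior odds = exp(0.18445) = 1.2026. Converting, P(H|E) = 1.2026/2.2026 = 0.5460.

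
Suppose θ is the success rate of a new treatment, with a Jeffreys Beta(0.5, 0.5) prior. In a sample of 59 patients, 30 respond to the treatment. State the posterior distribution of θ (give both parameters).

Observing 30 successes and 29 failures updates Beta(0.5, 0.5) by adding the success and failure counts to the two shape parameters: α = 0.5+30 = 30.5, β = 0.5+29 = 29.5.

Posterior: Beta(30.5, 29.5)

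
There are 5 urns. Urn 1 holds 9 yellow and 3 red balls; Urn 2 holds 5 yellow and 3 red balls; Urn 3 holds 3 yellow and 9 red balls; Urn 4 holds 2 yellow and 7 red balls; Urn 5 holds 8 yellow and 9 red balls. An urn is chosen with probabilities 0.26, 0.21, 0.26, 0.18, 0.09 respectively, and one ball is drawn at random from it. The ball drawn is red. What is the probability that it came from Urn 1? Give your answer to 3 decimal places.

Tabulate prior·likelihood by source: [1] prior 0.26, lik 0.25, product 0.06500; [2] prior 0.21, lik 0.375, product 0.07875; [3] prior 0.26, lik 0.75, product 0.1950; [4] prior 0.18, lik 0.7778, product 0.1400; [5] prior 0.09, lik 0.5294, product 0.04765.
Normalizing constant = 0.52640; the posterior for Urn 1 is its product over the sum, 0.06500/0.52640 = 0.123.

Posterior probability ≈ 0.123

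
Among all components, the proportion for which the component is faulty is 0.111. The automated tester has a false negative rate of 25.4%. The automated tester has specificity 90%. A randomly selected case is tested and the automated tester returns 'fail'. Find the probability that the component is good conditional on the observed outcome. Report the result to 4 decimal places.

Let H be the event that the component is faulty. P(H) = 0.111, so P(¬H) = 0.889. With E the 'fail' result, P(E|H) = 0.746 and P(E|¬H) = 0.1.
P(E) = 0.746·0.111 + 0.1·0.889 = 0.082806 + 0.088900 = 0.17171.
By Bayes' theorem, P(H|E) = 0.082806 / 0.17171 = 0.4823. Hence P(¬H|E) = 1 − 0.4823 = 0.5177.

P(¬H | E) ≈ 0.5177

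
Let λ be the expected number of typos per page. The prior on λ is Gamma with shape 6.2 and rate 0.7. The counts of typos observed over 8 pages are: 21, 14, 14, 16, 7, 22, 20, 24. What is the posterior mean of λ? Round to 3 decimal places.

Total count ∑xᵢ = 138 over n = 8 pages.
Gamma is conjugate to the Poisson likelihood: posterior is Gamma(shape = 6.2+138 = 144.2, rate = 0.7+8 = 8.7).
Posterior mean = shape/rate = 144.2/8.7 = 16.575.

Posterior mean ≈ 16.575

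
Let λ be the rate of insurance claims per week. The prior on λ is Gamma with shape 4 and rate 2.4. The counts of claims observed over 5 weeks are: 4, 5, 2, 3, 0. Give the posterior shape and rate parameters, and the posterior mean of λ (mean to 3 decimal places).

Posterior: Gamma(shape=18, rate=7.4); mean ≈ 2.432

Total count ∑xᵢ = 14 over n = 5 weeks.
Gamma is conjugate to the Poisson likelihood: posterior is Gamma(shape = 4+14 = 18, rate = 2.4+5 = 7.4).
E[λ | data] = 18/7.4 = 2.432.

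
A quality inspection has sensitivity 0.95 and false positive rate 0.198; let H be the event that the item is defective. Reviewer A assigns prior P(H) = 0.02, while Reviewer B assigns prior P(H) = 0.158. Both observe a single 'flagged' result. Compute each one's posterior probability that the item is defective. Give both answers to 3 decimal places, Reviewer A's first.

Reviewer A: 0.089; Reviewer B: 0.474

P('+'|H) = 0.95, P('+'|¬H) = 0.198.
Reviewer A: numerator 0.95·0.02 = 0.019000; evidence = 0.019000+0.198·0.98 = 0.21304; posterior = 0.089.
Reviewer B: numerator 0.95·0.158 = 0.15010; evidence = 0.15010+0.198·0.842 = 0.31682; posterior = 0.474.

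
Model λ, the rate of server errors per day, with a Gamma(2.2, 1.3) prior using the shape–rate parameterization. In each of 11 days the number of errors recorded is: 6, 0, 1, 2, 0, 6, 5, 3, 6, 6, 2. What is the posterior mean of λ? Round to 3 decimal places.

Posterior mean ≈ 3.187

Total count ∑xᵢ = 37 over n = 11 days.
Gamma is conjugate to the Poisson likelihood: posterior is Gamma(shape = 2.2+37 = 39.2, rate = 1.3+11 = 12.3).
E[λ | data] = 39.2/12.3 = 3.187.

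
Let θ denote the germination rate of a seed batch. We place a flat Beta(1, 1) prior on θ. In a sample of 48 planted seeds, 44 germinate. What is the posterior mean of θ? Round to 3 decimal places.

Posterior mean ≈ 0.900

The binomial likelihood is conjugate to the Beta prior: with 44 successes and 4 failures, the posterior is Beta(1+44, 1+4) = Beta(45, 5).
E[θ | data] = 45/(45+5) = 0.900.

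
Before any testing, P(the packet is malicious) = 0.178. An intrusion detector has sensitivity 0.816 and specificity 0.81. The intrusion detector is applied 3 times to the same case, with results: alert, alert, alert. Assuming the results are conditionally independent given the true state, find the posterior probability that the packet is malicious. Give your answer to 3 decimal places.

Posterior P(H) ≈ 0.945

With H the event that the packet is malicious, the joint likelihood of the observed sequence is P(data|H) = 0.816·0.816·0.816 = 0.54334 and P(data|¬H) = 0.19·0.19·0.19 = 0.0068590.
Bayes: P(H|data) = 0.178·0.54334 / (0.178·0.54334 + 0.822·0.0068590) = 0.096714/0.10235 = 0.9449.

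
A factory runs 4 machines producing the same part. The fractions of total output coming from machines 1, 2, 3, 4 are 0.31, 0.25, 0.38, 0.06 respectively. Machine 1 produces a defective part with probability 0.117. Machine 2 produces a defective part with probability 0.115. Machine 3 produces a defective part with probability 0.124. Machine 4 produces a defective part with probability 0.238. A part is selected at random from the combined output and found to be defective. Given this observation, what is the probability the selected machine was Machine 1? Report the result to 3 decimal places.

Tabulate prior·likelihood by source: [1] prior 0.31, lik 0.117, product 0.03627; [2] prior 0.25, lik 0.115, product 0.02875; [3] prior 0.38, lik 0.124, product 0.04712; [4] prior 0.06, lik 0.238, product 0.01428.
Normalizing constant = 0.12642; the posterior for Machine 1 is its product over the sum, 0.03627/0.12642 = 0.287.

Posterior probability ≈ 0.287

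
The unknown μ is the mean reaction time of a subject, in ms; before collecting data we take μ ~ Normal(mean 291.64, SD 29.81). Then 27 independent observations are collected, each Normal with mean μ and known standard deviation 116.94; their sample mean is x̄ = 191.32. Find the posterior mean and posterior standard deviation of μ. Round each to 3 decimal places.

With known σ, the Normal prior is conjugate. Weight on the data is w = (n/σ²)/(n/σ² + 1/τ₀²) = 0.00197441/(0.00197441+0.00112532) = 0.63696.
Posterior mean = w·x̄ + (1−w)·μ₀ = 0.63696·191.32 + 0.36304·291.64 = 227.740. Posterior variance = 1/(0.00197441+0.00112532) = 322.609, so SD = 17.961.

Posterior mean ≈ 227.740; posterior SD ≈ 17.961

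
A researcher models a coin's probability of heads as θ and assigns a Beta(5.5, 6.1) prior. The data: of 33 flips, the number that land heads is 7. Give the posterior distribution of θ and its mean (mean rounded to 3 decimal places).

Observing 7 successes and 26 failures updates Beta(5.5, 6.1) by adding the success and failure counts to the two shape parameters: α = 5.5+7 = 12.5, β = 6.1+26 = 32.1.
Posterior mean = α/(α+β) = 12.5/44.6 = 0.280.

Posterior: Beta(12.5, 32.1); mean ≈ 0.280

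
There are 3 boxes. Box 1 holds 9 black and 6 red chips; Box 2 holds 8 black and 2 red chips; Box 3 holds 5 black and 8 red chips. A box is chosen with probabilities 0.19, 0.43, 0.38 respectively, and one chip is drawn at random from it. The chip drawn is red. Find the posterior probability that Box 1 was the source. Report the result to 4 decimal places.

Posterior probability ≈ 0.1920

P(red|Box 1) = 0.4; P(red|Box 2) = 0.2; P(red|Box 3) = 0.6154.
Prior × likelihood for each source: 0.19·0.4=0.07600, 0.43·0.2=0.08600, 0.38·0.6154=0.2338. Summing gives P(red) = 0.39585.
P(Box 1 | red) = 0.07600 / 0.39585 = 0.1920.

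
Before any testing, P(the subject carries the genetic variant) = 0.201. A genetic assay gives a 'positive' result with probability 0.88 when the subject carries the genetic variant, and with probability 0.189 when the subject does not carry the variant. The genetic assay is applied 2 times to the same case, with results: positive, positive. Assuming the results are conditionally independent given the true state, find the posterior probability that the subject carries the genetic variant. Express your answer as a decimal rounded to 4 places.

Let H be the event that the subject carries the genetic variant; start with P(H) = 0.201. P('positive'|H) = 0.88, P('positive'|¬H) = 0.189.
Update on result 1 ('positive'): P(H) ← 0.88·0.2010 / (0.88·0.2010 + 0.189·0.7990) = 0.17688/0.32789 = 0.5394.
Update on result 2 ('positive'): P(H) ← 0.88·0.5394 / (0.88·0.5394 + 0.189·0.4606) = 0.47471/0.56176 = 0.8451.

Posterior P(H) ≈ 0.8451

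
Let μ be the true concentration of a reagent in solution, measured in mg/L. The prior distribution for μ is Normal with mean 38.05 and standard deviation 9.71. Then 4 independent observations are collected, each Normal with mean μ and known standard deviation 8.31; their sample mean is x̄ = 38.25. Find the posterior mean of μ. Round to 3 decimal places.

With known σ, the Normal prior is conjugate. Weight on the data is w = (n/σ²)/(n/σ² + 1/τ₀²) = 0.0579239/(0.0579239+0.0106062) = 0.84523.
Posterior mean = w·x̄ + (1−w)·μ₀ = 0.84523·38.25 + 0.15477·38.05 = 38.219.

Posterior mean ≈ 38.219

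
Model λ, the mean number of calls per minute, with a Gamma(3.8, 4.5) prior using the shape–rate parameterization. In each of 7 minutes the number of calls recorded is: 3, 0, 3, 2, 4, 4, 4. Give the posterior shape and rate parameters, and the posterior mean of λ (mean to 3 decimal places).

Posterior: Gamma(shape=23.8, rate=11.5); mean ≈ 2.070

The Poisson likelihood adds the total count to the shape and the number of exposure periods to the rate. Here ∑xᵢ = 20 and n = 7, so shape 3.8→23.8 and rate 4.5→11.5.
Posterior mean = shape/rate = 23.8/11.5 = 2.070.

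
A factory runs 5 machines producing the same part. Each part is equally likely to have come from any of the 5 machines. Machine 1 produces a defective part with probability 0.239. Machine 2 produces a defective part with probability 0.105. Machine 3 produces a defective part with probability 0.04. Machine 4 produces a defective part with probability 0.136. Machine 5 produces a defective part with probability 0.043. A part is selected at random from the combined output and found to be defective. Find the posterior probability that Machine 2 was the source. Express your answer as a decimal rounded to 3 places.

P(defective|M1) = 0.239; P(defective|M2) = 0.105; P(defective|M3) = 0.04; P(defective|M4) = 0.136; P(defective|M5) = 0.043.
Prior × likelihood for each source: 0.2·0.239=0.04780, 0.2·0.105=0.02100, 0.2·0.04=0.008000, 0.2·0.136=0.02720, 0.2·0.043=0.008600. Summing gives P(defective) = 0.11260.
P(Machine 2 | defective) = 0.02100 / 0.11260 = 0.187.

Posterior probability ≈ 0.187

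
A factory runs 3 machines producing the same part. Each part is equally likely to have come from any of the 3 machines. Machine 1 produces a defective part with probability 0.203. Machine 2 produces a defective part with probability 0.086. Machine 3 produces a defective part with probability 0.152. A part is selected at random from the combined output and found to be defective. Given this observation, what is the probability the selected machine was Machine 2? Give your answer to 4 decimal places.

Tabulate prior·likelihood by source: [1] prior 0.333333, lik 0.203, product 0.06767; [2] prior 0.333333, lik 0.086, product 0.02867; [3] prior 0.333333, lik 0.152, product 0.05067.
Normalizing constant = 0.14700; the posterior for Machine 2 is its product over the sum, 0.02867/0.14700 = 0.1950.

Posterior probability ≈ 0.1950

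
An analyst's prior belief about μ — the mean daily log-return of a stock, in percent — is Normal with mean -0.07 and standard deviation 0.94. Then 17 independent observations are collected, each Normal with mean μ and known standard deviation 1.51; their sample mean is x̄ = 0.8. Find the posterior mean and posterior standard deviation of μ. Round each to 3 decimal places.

Posterior mean ≈ 0.685; posterior SD ≈ 0.341

Prior precision 1/τ₀² = 1/0.94² = 1.13173; data precision n/σ² = 17/1.51² = 7.45581.
Posterior precision = 1.13173 + 7.45581 = 8.58755, giving posterior SD = 1/√8.58755 = 0.341.
Posterior mean = (1.13173·-0.07 + 7.45581·0.8) / 8.58755 = 0.685.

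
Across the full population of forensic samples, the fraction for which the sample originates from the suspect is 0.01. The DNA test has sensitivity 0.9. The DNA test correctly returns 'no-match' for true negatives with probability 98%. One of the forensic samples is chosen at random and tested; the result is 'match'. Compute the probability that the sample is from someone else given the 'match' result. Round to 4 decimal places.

P(¬H | E) ≈ 0.6875

Write H for 'the sample originates from the suspect'. Prior odds H:¬H = 0.01/0.99 = 0.010101. For the 'match' outcome, the likelihood ratio is 0.9/0.02 = 45.000.
Posterior odds = 0.010101 × 45.000 = 0.45455, so P(H|E) = 0.45455/(1+0.45455) = 0.3125. Then P(¬H|E) = 1 − 0.3125 = 0.6875.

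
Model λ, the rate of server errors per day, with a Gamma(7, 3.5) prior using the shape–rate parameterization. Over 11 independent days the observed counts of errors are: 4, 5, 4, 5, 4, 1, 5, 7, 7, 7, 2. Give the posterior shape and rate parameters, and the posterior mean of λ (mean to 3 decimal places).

Posterior: Gamma(shape=58, rate=14.5); mean ≈ 4.000

The Poisson likelihood adds the total count to the shape and the number of exposure periods to the rate. Here ∑xᵢ = 51 and n = 11, so shape 7→58 and rate 3.5→14.5.
E[λ | data] = 58/14.5 = 4.000.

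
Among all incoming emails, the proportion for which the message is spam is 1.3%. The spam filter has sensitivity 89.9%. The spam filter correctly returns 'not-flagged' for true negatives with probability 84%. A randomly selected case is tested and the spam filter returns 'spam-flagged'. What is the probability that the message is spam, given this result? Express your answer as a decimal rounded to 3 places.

Let H be the event that the message is spam. P(H) = 0.013, so P(¬H) = 0.987. With E the 'spam-flagged' result, P(E|H) = 0.899 and P(E|¬H) = 0.16.
P(E) = 0.899·0.013 + 0.16·0.987 = 0.011687 + 0.15792 = 0.16961.
By Bayes' theorem, P(H|E) = 0.011687 / 0.16961 = 0.069.

P(H | E) ≈ 0.069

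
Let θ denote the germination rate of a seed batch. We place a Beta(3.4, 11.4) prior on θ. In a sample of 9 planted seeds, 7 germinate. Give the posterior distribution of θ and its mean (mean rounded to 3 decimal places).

Observing 7 successes and 2 failures updates Beta(3.4, 11.4) by adding the success and failure counts to the two shape parameters: α = 3.4+7 = 10.4, β = 11.4+2 = 13.4.
Posterior mean = α/(α+β) = 10.4/23.8 = 0.437.

Posterior: Beta(10.4, 13.4); mean ≈ 0.437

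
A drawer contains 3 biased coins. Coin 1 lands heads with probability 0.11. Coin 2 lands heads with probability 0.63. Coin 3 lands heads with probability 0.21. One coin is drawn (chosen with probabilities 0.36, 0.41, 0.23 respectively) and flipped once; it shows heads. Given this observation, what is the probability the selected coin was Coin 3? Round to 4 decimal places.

P(heads|C1) = 0.11; P(heads|C2) = 0.63; P(heads|C3) = 0.21.
Prior × likelihood for each source: 0.36·0.11=0.03960, 0.41·0.63=0.2583, 0.23·0.21=0.04830. Summing gives P(heads) = 0.34620.
P(Coin 3 | heads) = 0.04830 / 0.34620 = 0.1395.

Posterior probability ≈ 0.1395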